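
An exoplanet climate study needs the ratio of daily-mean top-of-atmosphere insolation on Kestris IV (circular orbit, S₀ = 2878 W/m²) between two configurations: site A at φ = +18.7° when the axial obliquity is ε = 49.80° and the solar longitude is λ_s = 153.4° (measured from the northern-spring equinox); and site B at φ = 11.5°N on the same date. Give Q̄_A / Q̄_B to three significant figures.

— Configuration A (φ=+18.7°):
Solar declination: sin δ = sin ε · sin λ_s = sin 49.80° × sin 153.4° = 0.34200, so δ = +19.999°.
cos H₀ = −tan(+18.7°) tan(+19.999°) = -0.1232, H₀ = 1.6943 rad.
Bracket: H₀ sin φ sin δ + cos φ cos δ sin H₀ = 1.6943×0.32061×0.34200 + 0.94721×0.93970×0.99238 = 0.185778 + 0.883311 = 1.069089.
Q̄ = (S₀/π) × [bracket] = (2878/π) × 1.069089 = 979.39 W/m².
— Configuration B (φ=+11.5°):
cos H₀ = −tan(+11.5°) tan(+19.999°) = -0.0740, H₀ = 1.6449 rad.
Bracket: H₀ sin φ sin δ + cos φ cos δ sin H₀ = 1.6449×0.19937×0.34200 + 0.97992×0.93970×0.99725 = 0.112157 + 0.918299 = 1.030456.
Q̄ = (S₀/π) × [bracket] = (2878/π) × 1.030456 = 944.00 W/m².
Ratio Q̄_A / Q̄_B = 979.39 / 944.00 = 1.037.

Q̄_A / Q̄_B ≈ 1.04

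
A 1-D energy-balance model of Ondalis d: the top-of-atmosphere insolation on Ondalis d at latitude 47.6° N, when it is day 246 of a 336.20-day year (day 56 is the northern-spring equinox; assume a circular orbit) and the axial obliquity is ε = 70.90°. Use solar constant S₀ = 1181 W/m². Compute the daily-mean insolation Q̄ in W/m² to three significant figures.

Solar longitude: λ_s = 360° × (246 − 56)/336.20 = 203.450°.
sin δ = sin 70.90° × sin 203.450° = -0.37605, so δ = -22.089°.
cos H₀ = −tan(+47.6°) tan(-22.089°) = 0.4444, H₀ = 1.1102 rad.
Bracket: H₀ sin φ sin δ + cos φ cos δ sin H₀ = 1.1102×0.73846×-0.37605 + 0.67430×0.92660×0.89581 = -0.308300 + 0.559708 = 0.251408.
Q̄ = (S₀/π) × [bracket] = (1181/π) × 0.251408 = 94.51 W/m².

Q̄ ≈ 94.5 W/m²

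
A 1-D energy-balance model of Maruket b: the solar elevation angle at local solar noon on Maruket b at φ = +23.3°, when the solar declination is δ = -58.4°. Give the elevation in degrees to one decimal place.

At local noon the hour angle is zero, so the zenith angle equals |φ − δ| = |+23.3° − (-58.400°)| = 81.700°.
Elevation = 90° − 81.700° = 8.3°.

8.3°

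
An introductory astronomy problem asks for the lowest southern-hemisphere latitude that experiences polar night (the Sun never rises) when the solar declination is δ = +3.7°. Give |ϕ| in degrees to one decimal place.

|ϕ| = 86.3°

Polar night requires cos h₀ = −tan ϕ tan δ ≥ 1, i.e. tan ϕ tan δ ≤ −1.
The boundary is |tan ϕ| · |tan δ| = 1, so |ϕ| = 90° − |δ| = 90° − 3.7° = 86.3° in the southern hemisphere.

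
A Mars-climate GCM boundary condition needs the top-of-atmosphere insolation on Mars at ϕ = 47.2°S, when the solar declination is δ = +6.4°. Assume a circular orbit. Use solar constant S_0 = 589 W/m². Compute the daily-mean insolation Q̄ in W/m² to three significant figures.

Q̄ ≈ 103 W/m²

cos h₀ = −tan(-47.2°) tan(+6.400°) = 0.1211, h₀ = 1.4494 rad.
Bracket: h₀ sin ϕ sin δ + cos ϕ cos δ sin h₀ = 1.4494×-0.73373×0.11147 + 0.67944×0.99377×0.99264 = -0.118545 + 0.670238 = 0.551693.
Q̄ = (S_0/π) × [bracket] = (589/π) × 0.551693 = 103.4 W/m².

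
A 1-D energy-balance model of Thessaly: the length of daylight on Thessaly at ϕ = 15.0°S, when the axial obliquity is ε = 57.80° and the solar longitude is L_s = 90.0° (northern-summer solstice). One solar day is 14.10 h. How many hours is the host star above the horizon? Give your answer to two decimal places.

5.08 h

Solar declination: sin δ = sin ε · sin L_s = sin 57.80° × sin 90.0° = 0.84619, so δ = +57.800°.
cos h₀ = −tan ϕ · tan δ = −tan(-15.0°) × tan(+57.800°) = 0.4255, so h₀ = 1.1313 rad = 64.82°.
Daylight = 2h₀/(2π) × 14.10 h = (1.1313/π) × 14.10 = 5.08 h.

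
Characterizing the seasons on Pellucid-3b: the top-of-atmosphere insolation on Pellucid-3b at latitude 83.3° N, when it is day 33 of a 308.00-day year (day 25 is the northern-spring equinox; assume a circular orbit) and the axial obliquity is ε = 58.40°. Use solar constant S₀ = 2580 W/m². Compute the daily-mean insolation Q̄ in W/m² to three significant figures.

Solar longitude: λ_s = 360° × (33 − 25)/308.00 = 9.351°.
sin δ = sin 58.40° × sin 9.351° = 0.13839, so δ = +7.954°.
cos H₀ = −tan(+83.3°) tan(+7.954°) = -1.1895 ≤ −1 ⇒ polar day, H₀ = π.
Bracket: H₀ sin φ sin δ + cos φ cos δ sin H₀ = 3.1416×0.99317×0.13839 + 0.11667×0.99038×0.00000 = 0.431797 + 0.000000 = 0.431797.
Q̄ = (S₀/π) × [bracket] = (2580/π) × 0.431797 = 354.6 W/m².

Q̄ ≈ 355 W/m²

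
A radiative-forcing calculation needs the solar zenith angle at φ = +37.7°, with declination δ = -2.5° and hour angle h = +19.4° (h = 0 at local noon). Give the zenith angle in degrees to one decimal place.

θ_z = 44.0°

cos θ_z = sin φ sin δ + cos φ cos δ cos h = -0.026674 + 0.745590 = 0.718916.
θ_z = arccos(0.718916) = 44.0°.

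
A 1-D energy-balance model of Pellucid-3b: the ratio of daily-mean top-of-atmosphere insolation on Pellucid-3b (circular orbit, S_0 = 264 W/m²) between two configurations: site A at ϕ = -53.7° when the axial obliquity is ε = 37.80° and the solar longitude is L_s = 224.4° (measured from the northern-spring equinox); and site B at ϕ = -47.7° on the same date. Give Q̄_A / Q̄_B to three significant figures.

— Configuration A (ϕ=-53.7°):
Solar declination: sin δ = sin ε · sin L_s = sin 37.80° × sin 224.4° = -0.42883, so δ = -25.393°.
cos h₀ = −tan(-53.7°) tan(-25.393°) = -0.6462, h₀ = 2.2734 rad.
Bracket: h₀ sin ϕ sin δ + cos ϕ cos δ sin h₀ = 2.2734×-0.80593×-0.42883 + 0.59201×0.90339×0.76316 = 0.785703 + 0.408150 = 1.193853.
Q̄ = (S_0/π) × [bracket] = (264/π) × 1.193853 = 100.32 W/m².
— Configuration B (ϕ=-47.7°):
cos h₀ = −tan(-47.7°) tan(-25.393°) = -0.5217, h₀ = 2.1196 rad.
Bracket: h₀ sin ϕ sin δ + cos ϕ cos δ sin h₀ = 2.1196×-0.73963×-0.42883 + 0.67301×0.90339×0.85314 = 0.672285 + 0.518701 = 1.190986.
Q̄ = (S_0/π) × [bracket] = (264/π) × 1.190986 = 100.08 W/m².
Ratio Q̄_A / Q̄_B = 100.32 / 100.08 = 1.002.

Q̄_A / Q̄_B ≈ 1.00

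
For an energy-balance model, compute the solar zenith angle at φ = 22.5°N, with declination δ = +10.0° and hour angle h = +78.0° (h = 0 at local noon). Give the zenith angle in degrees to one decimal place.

θ_z = 75.2°

cos θ_z = sin φ sin δ + cos φ cos δ cos h = 0.066452 + 0.189167 = 0.255619.
θ_z = arccos(0.255619) = 75.2°.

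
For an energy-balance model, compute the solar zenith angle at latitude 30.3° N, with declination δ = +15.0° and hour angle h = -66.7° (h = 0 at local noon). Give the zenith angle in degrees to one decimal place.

cos θ_z = sin φ sin δ + cos φ cos δ cos h = 0.130581 + 0.329875 = 0.460456.
θ_z = arccos(0.460456) = 62.6°.

θ_z = 62.6°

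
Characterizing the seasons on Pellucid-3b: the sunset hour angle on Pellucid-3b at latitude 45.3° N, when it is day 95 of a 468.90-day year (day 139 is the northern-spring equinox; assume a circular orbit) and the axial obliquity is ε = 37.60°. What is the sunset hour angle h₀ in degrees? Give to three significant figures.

Solar longitude: L_s = 360° × (95 − 139)/468.90 = -33.781°, i.e. -33.781° + 360° = 326.219°.
sin δ = sin 37.60° × sin 326.219° = -0.33925, so δ = -19.831°.
cos h₀ = −tan ϕ · tan δ = −tan(+45.3°) × tan(-19.831°) = 0.3644, so h₀ = 1.1978 rad = 68.63°.

h₀ = 68.6°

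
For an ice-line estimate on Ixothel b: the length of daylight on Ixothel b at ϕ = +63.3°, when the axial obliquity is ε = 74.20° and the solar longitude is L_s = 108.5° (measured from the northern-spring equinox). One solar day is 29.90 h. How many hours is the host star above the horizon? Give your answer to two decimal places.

29.90 h

Solar declination: sin δ = sin ε · sin L_s = sin 74.20° × sin 108.5° = 0.91249, so δ = +65.852°.
Sunrise equation: cos h₀ = −tan ϕ · tan δ = -4.4349 ≤ −1, so the host star never sets (polar day) and h₀ = π.
Daylight = 2h₀/(2π) × 29.90 h = (3.1416/π) × 29.90 = 29.90 h.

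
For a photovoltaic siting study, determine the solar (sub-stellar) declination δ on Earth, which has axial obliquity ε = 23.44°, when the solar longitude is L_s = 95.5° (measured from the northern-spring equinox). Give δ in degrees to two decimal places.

sin δ = sin ε · sin L_s = sin 23.44° × sin 95.5° = 0.395957.
δ = arcsin(0.395957) = +23.33°.

δ = +23.33°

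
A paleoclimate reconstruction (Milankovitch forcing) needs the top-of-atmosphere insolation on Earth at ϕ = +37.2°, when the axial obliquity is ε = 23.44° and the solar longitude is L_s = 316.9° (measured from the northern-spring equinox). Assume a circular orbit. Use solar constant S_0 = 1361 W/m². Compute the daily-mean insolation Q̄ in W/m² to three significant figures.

Q̄ ≈ 228 W/m²

Solar declination: sin δ = sin ε · sin L_s = sin 23.44° × sin 316.9° = -0.27180, so δ = -15.771°.
cos h₀ = −tan(+37.2°) tan(-15.771°) = 0.2144, h₀ = 1.3547 rad.
Bracket: h₀ sin ϕ sin δ + cos ϕ cos δ sin h₀ = 1.3547×0.60460×-0.27180 + 0.79653×0.96235×0.97675 = -0.222618 + 0.748719 = 0.526101.
Q̄ = (S_0/π) × [bracket] = (1361/π) × 0.526101 = 227.9 W/m².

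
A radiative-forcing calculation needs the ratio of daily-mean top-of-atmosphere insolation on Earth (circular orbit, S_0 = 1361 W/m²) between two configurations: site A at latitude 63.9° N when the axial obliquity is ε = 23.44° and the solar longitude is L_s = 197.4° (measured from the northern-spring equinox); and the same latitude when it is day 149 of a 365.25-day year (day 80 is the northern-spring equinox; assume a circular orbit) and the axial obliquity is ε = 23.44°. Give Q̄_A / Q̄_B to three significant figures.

— Configuration A (ϕ=+63.9°):
Solar declination: sin δ = sin ε · sin L_s = sin 23.44° × sin 197.4° = -0.11895, so δ = -6.832°.
cos h₀ = −tan(+63.9°) tan(-6.832°) = 0.2446, h₀ = 1.3237 rad.
Bracket: h₀ sin ϕ sin δ + cos ϕ cos δ sin h₀ = 1.3237×0.89803×-0.11895 + 0.43994×0.99290×0.96964 = -0.141399 + 0.423555 = 0.282156.
Q̄ = (S_0/π) × [bracket] = (1361/π) × 0.282156 = 122.24 W/m².
— Configuration B (ϕ=+63.9°):
Solar longitude: L_s = 360° × (149 − 80)/365.25 = 68.008°.
sin δ = sin 23.44° × sin 68.008° = 0.36884, so δ = +21.644°.
cos h₀ = −tan(+63.9°) tan(+21.644°) = -0.8100, h₀ = 2.5150 rad.
Bracket: h₀ sin ϕ sin δ + cos ϕ cos δ sin h₀ = 2.5150×0.89803×0.36884 + 0.43994×0.92949×0.58640 = 0.833042 + 0.239791 = 1.072833.
Q̄ = (S_0/π) × [bracket] = (1361/π) × 1.072833 = 464.77 W/m².
Ratio Q̄_A / Q̄_B = 122.24 / 464.77 = 0.2630.

Q̄_A / Q̄_B ≈ 0.263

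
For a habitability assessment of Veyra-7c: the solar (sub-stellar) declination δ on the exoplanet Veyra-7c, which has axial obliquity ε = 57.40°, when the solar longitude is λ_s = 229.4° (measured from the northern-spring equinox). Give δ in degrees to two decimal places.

sin δ = sin ε · sin λ_s = sin 57.40° × sin 229.4° = -0.639650.
δ = arcsin(-0.639650) = -39.77°.

δ = -39.77°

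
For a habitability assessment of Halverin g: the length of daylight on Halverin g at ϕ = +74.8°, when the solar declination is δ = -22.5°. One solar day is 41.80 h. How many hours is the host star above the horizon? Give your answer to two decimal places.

cos h₀ = −tan ϕ · tan δ = 1.5246 ≥ 1, so the host star never rises (polar night) and h₀ = 0.
Daylight = 2h₀/(2π) × 41.80 h = (0.0000/π) × 41.80 = 0.00 h.

0.00 h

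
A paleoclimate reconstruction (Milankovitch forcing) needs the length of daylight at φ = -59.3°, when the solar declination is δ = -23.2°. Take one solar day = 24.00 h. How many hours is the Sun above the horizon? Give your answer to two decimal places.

cos H₀ = −tan φ · tan δ = −tan(-59.3°) × tan(-23.200°) = -0.7218, so H₀ = 2.3773 rad = 136.21°.
Daylight = 2H₀/(2π) × 24.00 h = (2.3773/π) × 24.00 = 18.16 h.

18.16 h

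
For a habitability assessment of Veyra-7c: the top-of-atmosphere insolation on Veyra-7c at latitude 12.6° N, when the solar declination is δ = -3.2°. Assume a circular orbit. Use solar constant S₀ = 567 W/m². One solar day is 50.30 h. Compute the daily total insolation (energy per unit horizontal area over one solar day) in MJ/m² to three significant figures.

cos H₀ = −tan(+12.6°) tan(-3.200°) = 0.0125, H₀ = 1.5583 rad.
Bracket: H₀ sin φ sin δ + cos φ cos δ sin H₀ = 1.5583×0.21814×-0.05582 + 0.97592×0.99844×0.99992 = -0.018975 + 0.974320 = 0.955345.
Q̄ = (S₀/π) × [bracket] = (567/π) × 0.955345 = 172.42 W/m².
Daily total = Q̄ × 50.30 h × 3600 s/h = 172.42 × 50.30 × 3600 / 10⁶ = 31.22 MJ/m².

31.2 MJ/m²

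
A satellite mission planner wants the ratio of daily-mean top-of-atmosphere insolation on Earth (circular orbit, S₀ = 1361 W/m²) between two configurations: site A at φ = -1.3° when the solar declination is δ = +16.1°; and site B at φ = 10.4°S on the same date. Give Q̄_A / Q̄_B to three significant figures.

Q̄_A / Q̄_B ≈ 1.10

— Configuration A (φ=-1.3°):
cos H₀ = −tan(-1.3°) tan(+16.100°) = 0.0066, H₀ = 1.5642 rad.
Bracket: H₀ sin φ sin δ + cos φ cos δ sin H₀ = 1.5642×-0.02269×0.27731 + 0.99974×0.96078×0.99998 = -0.009842 + 0.960511 = 0.950669.
Q̄ = (S₀/π) × [bracket] = (1361/π) × 0.950669 = 411.85 W/m².
— Configuration B (φ=-10.4°):
cos H₀ = −tan(-10.4°) tan(+16.100°) = 0.0530, H₀ = 1.5178 rad.
Bracket: H₀ sin φ sin δ + cos φ cos δ sin H₀ = 1.5178×-0.18052×0.27731 + 0.98357×0.96078×0.99860 = -0.075981 + 0.943671 = 0.867690.
Q̄ = (S₀/π) × [bracket] = (1361/π) × 0.867690 = 375.90 W/m².
Ratio Q̄_A / Q̄_B = 411.85 / 375.90 = 1.096.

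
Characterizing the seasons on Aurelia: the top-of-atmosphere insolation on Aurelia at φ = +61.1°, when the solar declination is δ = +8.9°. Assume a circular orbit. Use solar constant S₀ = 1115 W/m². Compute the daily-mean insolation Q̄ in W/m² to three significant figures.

cos H₀ = −tan(+61.1°) tan(+8.900°) = -0.2837, H₀ = 1.8584 rad.
Bracket: H₀ sin φ sin δ + cos φ cos δ sin H₀ = 1.8584×0.87546×0.15471 + 0.48328×0.98796×0.95892 = 0.251706 + 0.457847 = 0.709553.
Q̄ = (S₀/π) × [bracket] = (1115/π) × 0.709553 = 251.8 W/m².

Q̄ ≈ 252 W/m²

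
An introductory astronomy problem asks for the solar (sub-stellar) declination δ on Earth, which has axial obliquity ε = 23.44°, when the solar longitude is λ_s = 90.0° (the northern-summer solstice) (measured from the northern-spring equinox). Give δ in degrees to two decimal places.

sin δ = sin ε · sin λ_s = sin 23.44° × sin 90.0° = 0.397789.
δ = arcsin(0.397789) = +23.44°.

δ = +23.44°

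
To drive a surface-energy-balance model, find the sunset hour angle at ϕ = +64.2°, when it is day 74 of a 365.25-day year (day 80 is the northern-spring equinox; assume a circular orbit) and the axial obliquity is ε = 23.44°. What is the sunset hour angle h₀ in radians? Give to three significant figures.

h₀ = 1.49 rad

Solar longitude: L_s = 360° × (74 − 80)/365.25 = -5.914°, i.e. -5.914° + 360° = 354.086°.
sin δ = sin 23.44° × sin 354.086° = -0.04098, so δ = -2.349°.
cos h₀ = −tan ϕ · tan δ = −tan(+64.2°) × tan(-2.349°) = 0.0849, so h₀ = 1.4858 rad = 85.13°.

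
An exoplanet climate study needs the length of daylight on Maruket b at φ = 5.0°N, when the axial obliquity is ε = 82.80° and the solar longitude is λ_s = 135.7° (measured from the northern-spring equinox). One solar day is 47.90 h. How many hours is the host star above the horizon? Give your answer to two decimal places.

25.23 h

Solar declination: sin δ = sin ε · sin λ_s = sin 82.80° × sin 135.7° = 0.69291, so δ = +43.861°.
cos H₀ = −tan φ · tan δ = −tan(+5.0°) × tan(+43.861°) = -0.0841, so H₀ = 1.6550 rad = 94.82°.
Daylight = 2H₀/(2π) × 47.90 h = (1.6550/π) × 47.90 = 25.23 h.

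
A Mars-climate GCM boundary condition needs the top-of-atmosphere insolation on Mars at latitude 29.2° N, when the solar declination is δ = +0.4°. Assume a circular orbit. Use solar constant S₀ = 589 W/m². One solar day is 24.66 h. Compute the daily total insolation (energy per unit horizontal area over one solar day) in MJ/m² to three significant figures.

cos H₀ = −tan(+29.2°) tan(+0.400°) = -0.0039, H₀ = 1.5747 rad.
Bracket: H₀ sin φ sin δ + cos φ cos δ sin H₀ = 1.5747×0.48786×0.00698 + 0.87292×0.99998×0.99999 = 0.005362 + 0.872894 = 0.878256.
Q̄ = (S₀/π) × [bracket] = (589/π) × 0.878256 = 164.66 W/m².
Daily total = Q̄ × 24.66 h × 3600 s/h = 164.66 × 24.66 × 3600 / 10⁶ = 14.62 MJ/m².

14.6 MJ/m²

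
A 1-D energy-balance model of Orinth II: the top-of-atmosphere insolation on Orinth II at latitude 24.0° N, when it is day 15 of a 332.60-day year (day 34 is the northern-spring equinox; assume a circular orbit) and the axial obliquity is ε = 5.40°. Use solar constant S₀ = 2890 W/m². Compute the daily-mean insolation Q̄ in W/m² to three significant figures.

Q̄ ≈ 821 W/m²

Solar longitude: λ_s = 360° × (15 − 34)/332.60 = -20.565°, i.e. -20.565° + 360° = 339.435°.
sin δ = sin 5.40° × sin 339.435° = -0.03306, so δ = -1.894°.
cos H₀ = −tan(+24.0°) tan(-1.894°) = 0.0147, H₀ = 1.5561 rad.
Bracket: H₀ sin φ sin δ + cos φ cos δ sin H₀ = 1.5561×0.40674×-0.03306 + 0.91355×0.99945×0.99989 = -0.020925 + 0.912947 = 0.892022.
Q̄ = (S₀/π) × [bracket] = (2890/π) × 0.892022 = 820.6 W/m².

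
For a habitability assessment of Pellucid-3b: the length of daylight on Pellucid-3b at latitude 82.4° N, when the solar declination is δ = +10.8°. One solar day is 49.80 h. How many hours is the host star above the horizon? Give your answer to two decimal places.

Sunrise equation: cos h₀ = −tan ϕ · tan δ = -1.4297 ≤ −1, so the host star never sets (polar day) and h₀ = π.
Daylight = 2h₀/(2π) × 49.80 h = (3.1416/π) × 49.80 = 49.80 h.

49.80 h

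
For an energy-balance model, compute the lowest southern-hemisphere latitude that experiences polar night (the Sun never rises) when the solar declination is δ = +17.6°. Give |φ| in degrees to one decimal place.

|φ| = 72.4°

Polar night requires cos H₀ = −tan φ tan δ ≥ 1, i.e. tan φ tan δ ≤ −1.
The boundary is |tan φ| · |tan δ| = 1, so |φ| = 90° − |δ| = 90° − 17.6° = 72.4° in the southern hemisphere.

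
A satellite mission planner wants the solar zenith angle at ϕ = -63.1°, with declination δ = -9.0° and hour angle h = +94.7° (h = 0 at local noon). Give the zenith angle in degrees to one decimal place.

cos θ_z = sin ϕ sin δ + cos ϕ cos δ cos h = 0.139508 + -0.036615 = 0.102893.
θ_z = arccos(0.102893) = 84.1°.

θ_z = 84.1°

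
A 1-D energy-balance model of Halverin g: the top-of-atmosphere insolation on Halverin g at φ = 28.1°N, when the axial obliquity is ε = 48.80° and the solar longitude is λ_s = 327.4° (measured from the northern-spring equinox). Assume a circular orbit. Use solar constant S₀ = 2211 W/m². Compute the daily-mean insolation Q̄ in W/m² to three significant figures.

Q̄ ≈ 372 W/m²

Solar declination: sin δ = sin ε · sin λ_s = sin 48.80° × sin 327.4° = -0.40538, so δ = -23.915°.
cos H₀ = −tan(+28.1°) tan(-23.915°) = 0.2368, H₀ = 1.3317 rad.
Bracket: H₀ sin φ sin δ + cos φ cos δ sin H₀ = 1.3317×0.47101×-0.40538 + 0.88213×0.91415×0.97156 = -0.254272 + 0.783465 = 0.529193.
Q̄ = (S₀/π) × [bracket] = (2211/π) × 0.529193 = 372.4 W/m².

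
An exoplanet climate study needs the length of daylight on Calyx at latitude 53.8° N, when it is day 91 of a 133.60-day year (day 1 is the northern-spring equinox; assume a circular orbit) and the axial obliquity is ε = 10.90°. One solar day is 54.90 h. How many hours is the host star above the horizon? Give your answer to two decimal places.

23.35 h

Solar longitude: λ_s = 360° × (91 − 1)/133.60 = 242.515°.
sin δ = sin 10.90° × sin 242.515° = -0.16775, so δ = -9.657°.
cos H₀ = −tan φ · tan δ = −tan(+53.8°) × tan(-9.657°) = 0.2325, so H₀ = 1.3361 rad = 76.56°.
Daylight = 2H₀/(2π) × 54.90 h = (1.3361/π) × 54.90 = 23.35 h.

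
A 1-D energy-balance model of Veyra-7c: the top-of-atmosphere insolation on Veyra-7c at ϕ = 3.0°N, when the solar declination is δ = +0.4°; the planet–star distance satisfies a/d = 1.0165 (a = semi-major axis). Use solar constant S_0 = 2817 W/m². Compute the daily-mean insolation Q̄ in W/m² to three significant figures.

cos h₀ = −tan(+3.0°) tan(+0.400°) = -0.0004, h₀ = 1.5712 rad.
Bracket: h₀ sin ϕ sin δ + cos ϕ cos δ sin h₀ = 1.5712×0.05234×0.00698 + 0.99863×0.99998×1.00000 = 0.000574 + 0.998610 = 0.999184.
Inverse-square distance factor (a/d)² = 1.0165² = 1.033272.
Q̄ = (S_0/π) × 1.033272 × [bracket] = (2817/π) × 1.033272 × 0.999184 = 925.8 W/m².

Q̄ ≈ 926 W/m²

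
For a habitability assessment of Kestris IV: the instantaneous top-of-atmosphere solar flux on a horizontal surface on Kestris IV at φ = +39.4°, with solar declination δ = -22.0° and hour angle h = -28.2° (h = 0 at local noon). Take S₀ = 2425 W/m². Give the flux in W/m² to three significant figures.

cos θ_z = sin φ sin δ + cos φ cos δ cos h = -0.237774 + 0.631424 = 0.393650.
Flux = S₀ · cos θ_z = 2425 × 0.393650 = 954.6 W/m².

955 W/m²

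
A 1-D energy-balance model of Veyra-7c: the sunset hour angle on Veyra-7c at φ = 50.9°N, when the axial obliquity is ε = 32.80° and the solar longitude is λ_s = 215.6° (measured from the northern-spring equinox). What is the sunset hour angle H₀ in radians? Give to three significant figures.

H₀ = 1.15 rad

Solar declination: sin δ = sin ε · sin λ_s = sin 32.80° × sin 215.6° = -0.31534, so δ = -18.381°.
cos H₀ = −tan φ · tan δ = −tan(+50.9°) × tan(-18.381°) = 0.4089, so H₀ = 1.1496 rad = 65.86°.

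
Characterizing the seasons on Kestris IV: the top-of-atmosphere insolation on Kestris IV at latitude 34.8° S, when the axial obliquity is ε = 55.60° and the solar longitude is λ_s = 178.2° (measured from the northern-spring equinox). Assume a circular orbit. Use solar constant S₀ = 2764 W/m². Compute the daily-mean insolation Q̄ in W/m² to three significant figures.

Q̄ ≈ 702 W/m²

Solar declination: sin δ = sin ε · sin λ_s = sin 55.60° × sin 178.2° = 0.02592, so δ = +1.485°.
cos H₀ = −tan(-34.8°) tan(+1.485°) = 0.0180, H₀ = 1.5528 rad.
Bracket: H₀ sin φ sin δ + cos φ cos δ sin H₀ = 1.5528×-0.57071×0.02592 + 0.82115×0.99966×0.99984 = -0.022970 + 0.820739 = 0.797769.
Q̄ = (S₀/π) × [bracket] = (2764/π) × 0.797769 = 701.9 W/m².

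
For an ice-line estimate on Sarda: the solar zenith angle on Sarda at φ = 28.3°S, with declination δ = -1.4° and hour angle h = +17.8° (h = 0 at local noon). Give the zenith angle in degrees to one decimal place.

θ_z = 31.8°

cos θ_z = sin φ sin δ + cos φ cos δ cos h = 0.011583 + 0.838078 = 0.849661.
θ_z = arccos(0.849661) = 31.8°.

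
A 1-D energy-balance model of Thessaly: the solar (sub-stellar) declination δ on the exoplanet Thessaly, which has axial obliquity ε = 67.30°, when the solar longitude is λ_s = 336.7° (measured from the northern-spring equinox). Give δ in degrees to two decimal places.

δ = -21.40°

sin δ = sin ε · sin λ_s = sin 67.30° × sin 336.7° = -0.364906.
δ = arcsin(-0.364906) = -21.40°.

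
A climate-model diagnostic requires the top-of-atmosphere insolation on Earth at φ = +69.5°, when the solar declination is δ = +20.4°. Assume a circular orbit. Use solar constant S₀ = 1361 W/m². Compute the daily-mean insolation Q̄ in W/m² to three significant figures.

cos H₀ = −tan(+69.5°) tan(+20.400°) = -0.9947, H₀ = 3.0384 rad.
Bracket: H₀ sin φ sin δ + cos φ cos δ sin H₀ = 3.0384×0.93667×0.34857 + 0.35021×0.93728×0.10299 = 0.992023 + 0.033806 = 1.025829.
Q̄ = (S₀/π) × [bracket] = (1361/π) × 1.025829 = 444.4 W/m².

Q̄ ≈ 444 W/m²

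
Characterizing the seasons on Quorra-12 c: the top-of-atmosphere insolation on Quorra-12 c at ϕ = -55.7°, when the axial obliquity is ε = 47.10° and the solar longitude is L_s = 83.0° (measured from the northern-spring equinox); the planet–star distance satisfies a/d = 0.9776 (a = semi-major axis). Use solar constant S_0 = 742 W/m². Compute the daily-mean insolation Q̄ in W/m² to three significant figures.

Solar declination: sin δ = sin ε · sin L_s = sin 47.10° × sin 83.0° = 0.72708, so δ = +46.642°.
cos h₀ = −tan(-55.7°) tan(+46.642°) = 1.5525 ≥ 1 ⇒ polar night, h₀ = 0 and Q̄ = 0.
Inverse-square distance factor (a/d)² = 0.9776² = 0.955702.

Q̄ ≈ 0.00 W/m²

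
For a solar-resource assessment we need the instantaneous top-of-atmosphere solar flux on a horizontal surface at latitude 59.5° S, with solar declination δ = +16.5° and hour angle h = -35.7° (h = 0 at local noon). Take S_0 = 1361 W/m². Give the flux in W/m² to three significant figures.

205 W/m²

cos θ_z = sin ϕ sin δ + cos ϕ cos δ cos h = -0.244716 + 0.395191 = 0.150475.
Flux = S_0 · cos θ_z = 1361 × 0.150475 = 204.8 W/m².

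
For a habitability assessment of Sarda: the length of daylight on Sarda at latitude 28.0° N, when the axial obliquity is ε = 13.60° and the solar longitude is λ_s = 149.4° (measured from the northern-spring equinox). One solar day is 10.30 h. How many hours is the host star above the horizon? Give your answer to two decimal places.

5.36 h

Solar declination: sin δ = sin ε · sin λ_s = sin 13.60° × sin 149.4° = 0.11970, so δ = +6.875°.
cos H₀ = −tan φ · tan δ = −tan(+28.0°) × tan(+6.875°) = -0.0641, so H₀ = 1.6349 rad = 93.68°.
Daylight = 2H₀/(2π) × 10.30 h = (1.6349/π) × 10.30 = 5.36 h.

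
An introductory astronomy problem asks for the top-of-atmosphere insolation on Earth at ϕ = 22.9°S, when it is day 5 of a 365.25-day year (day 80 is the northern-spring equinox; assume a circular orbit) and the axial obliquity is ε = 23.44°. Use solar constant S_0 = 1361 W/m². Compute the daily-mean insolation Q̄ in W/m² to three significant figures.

Solar longitude: L_s = 360° × (5 − 80)/365.25 = -73.922°, i.e. -73.922° + 360° = 286.078°.
sin δ = sin 23.44° × sin 286.078° = -0.38223, so δ = -22.472°.
cos h₀ = −tan(-22.9°) tan(-22.472°) = -0.1747, h₀ = 1.7464 rad.
Bracket: h₀ sin ϕ sin δ + cos ϕ cos δ sin h₀ = 1.7464×-0.38912×-0.38223 + 0.92119×0.92407×0.98462 = 0.259748 + 0.838152 = 1.097900.
Q̄ = (S_0/π) × [bracket] = (1361/π) × 1.097900 = 475.6 W/m².

Q̄ ≈ 476 W/m²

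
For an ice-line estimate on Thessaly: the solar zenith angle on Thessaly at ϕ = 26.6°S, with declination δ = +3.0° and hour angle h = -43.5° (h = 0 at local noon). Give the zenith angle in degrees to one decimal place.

cos θ_z = sin ϕ sin δ + cos ϕ cos δ cos h = -0.023434 + 0.647708 = 0.624274.
θ_z = arccos(0.624274) = 51.4°.

θ_z = 51.4°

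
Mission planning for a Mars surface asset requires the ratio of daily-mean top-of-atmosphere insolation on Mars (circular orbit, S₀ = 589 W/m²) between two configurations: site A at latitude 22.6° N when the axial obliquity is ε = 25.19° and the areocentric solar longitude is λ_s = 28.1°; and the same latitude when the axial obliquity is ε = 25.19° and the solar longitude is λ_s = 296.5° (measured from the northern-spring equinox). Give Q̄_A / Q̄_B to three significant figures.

— Configuration A (φ=+22.6°):
sin δ = sin 25.19° × sin 28.1° = 0.20047, so δ = +11.565°.
cos H₀ = −tan(+22.6°) tan(+11.565°) = -0.0852, H₀ = 1.6561 rad.
Bracket: H₀ sin φ sin δ + cos φ cos δ sin H₀ = 1.6561×0.38430×0.20047 + 0.92321×0.97970×0.99637 = 0.127587 + 0.901186 = 1.028773.
Q̄ = (S₀/π) × [bracket] = (589/π) × 1.028773 = 192.88 W/m².
— Configuration B (φ=+22.6°):
Solar declination: sin δ = sin ε · sin λ_s = sin 25.19° × sin 296.5° = -0.38090, so δ = -22.390°.
cos H₀ = −tan(+22.6°) tan(-22.390°) = 0.1715, H₀ = 1.3985 rad.
Bracket: H₀ sin φ sin δ + cos φ cos δ sin H₀ = 1.3985×0.38430×-0.38090 + 0.92321×0.92461×0.98519 = -0.204712 + 0.840967 = 0.636255.
Q̄ = (S₀/π) × [bracket] = (589/π) × 0.636255 = 119.29 W/m².
Ratio Q̄_A / Q̄_B = 192.88 / 119.29 = 1.617.

Q̄_A / Q̄_B ≈ 1.62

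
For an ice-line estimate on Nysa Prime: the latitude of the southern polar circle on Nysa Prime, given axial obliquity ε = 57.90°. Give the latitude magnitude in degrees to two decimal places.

The polar circle is the lowest latitude that experiences at least one full rotation of continuous darkness at the northern-summer solstice; it lies at |ϕ| = 90° − ε = 90° − 57.90° = 32.10°.

32.10°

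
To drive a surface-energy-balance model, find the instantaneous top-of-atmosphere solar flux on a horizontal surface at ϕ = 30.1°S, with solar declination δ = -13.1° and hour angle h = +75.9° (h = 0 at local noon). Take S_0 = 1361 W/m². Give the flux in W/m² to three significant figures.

434 W/m²

cos θ_z = sin ϕ sin δ + cos ϕ cos δ cos h = 0.113668 + 0.205279 = 0.318947.
Flux = S_0 · cos θ_z = 1361 × 0.318947 = 434.1 W/m².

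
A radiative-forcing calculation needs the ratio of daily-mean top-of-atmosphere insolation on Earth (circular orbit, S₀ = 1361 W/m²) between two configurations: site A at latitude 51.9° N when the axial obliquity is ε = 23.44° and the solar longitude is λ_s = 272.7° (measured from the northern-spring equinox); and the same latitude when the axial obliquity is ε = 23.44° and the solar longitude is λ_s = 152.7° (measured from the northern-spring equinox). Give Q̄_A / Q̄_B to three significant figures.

— Configuration A (φ=+51.9°):
Solar declination: sin δ = sin ε · sin λ_s = sin 23.44° × sin 272.7° = -0.39735, so δ = -23.412°.
cos H₀ = −tan(+51.9°) tan(-23.412°) = 0.5522, H₀ = 0.9858 rad.
Bracket: H₀ sin φ sin δ + cos φ cos δ sin H₀ = 0.9858×0.78694×-0.39735 + 0.61704×0.91767×0.83370 = -0.308250 + 0.472074 = 0.163824.
Q̄ = (S₀/π) × [bracket] = (1361/π) × 0.163824 = 70.972 W/m².
— Configuration B (φ=+51.9°):
Solar declination: sin δ = sin ε · sin λ_s = sin 23.44° × sin 152.7° = 0.18245, so δ = +10.512°.
cos H₀ = −tan(+51.9°) tan(+10.512°) = -0.2367, H₀ = 1.8097 rad.
Bracket: H₀ sin φ sin δ + cos φ cos δ sin H₀ = 1.8097×0.78694×0.18245 + 0.61704×0.98322×0.97159 = 0.259832 + 0.589450 = 0.849282.
Q̄ = (S₀/π) × [bracket] = (1361/π) × 0.849282 = 367.93 W/m².
Ratio Q̄_A / Q̄_B = 70.972 / 367.93 = 0.1929.

Q̄_A / Q̄_B ≈ 0.193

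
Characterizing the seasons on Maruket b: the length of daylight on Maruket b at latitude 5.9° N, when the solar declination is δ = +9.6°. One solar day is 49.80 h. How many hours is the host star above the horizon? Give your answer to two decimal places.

25.18 h

cos h₀ = −tan ϕ · tan δ = −tan(+5.9°) × tan(+9.600°) = -0.0175, so h₀ = 1.5883 rad = 91.00°.
Daylight = 2h₀/(2π) × 49.80 h = (1.5883/π) × 49.80 = 25.18 h.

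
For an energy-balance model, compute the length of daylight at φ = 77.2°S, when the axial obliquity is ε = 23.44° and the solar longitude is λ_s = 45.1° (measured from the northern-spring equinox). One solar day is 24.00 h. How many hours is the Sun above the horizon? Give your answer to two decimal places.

0.00 h

Solar declination: sin δ = sin ε · sin λ_s = sin 23.44° × sin 45.1° = 0.28177, so δ = +16.366°.
cos H₀ = −tan φ · tan δ = 1.2926 ≥ 1, so the Sun never rises (polar night) and H₀ = 0.
Daylight = 2H₀/(2π) × 24.00 h = (0.0000/π) × 24.00 = 0.00 h.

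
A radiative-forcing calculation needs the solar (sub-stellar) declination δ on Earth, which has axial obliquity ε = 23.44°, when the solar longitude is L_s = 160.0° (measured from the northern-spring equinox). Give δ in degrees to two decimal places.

sin δ = sin ε · sin L_s = sin 23.44° × sin 160.0° = 0.136052.
δ = arcsin(0.136052) = +7.82°.

δ = +7.82°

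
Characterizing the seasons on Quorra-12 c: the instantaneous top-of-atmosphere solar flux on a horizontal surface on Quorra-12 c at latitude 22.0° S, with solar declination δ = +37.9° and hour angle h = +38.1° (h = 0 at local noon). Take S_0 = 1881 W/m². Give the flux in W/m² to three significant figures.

650 W/m²

cos θ_z = sin ϕ sin δ + cos ϕ cos δ cos h = -0.230115 + 0.575742 = 0.345627.
Flux = S_0 · cos θ_z = 1881 × 0.345627 = 650.1 W/m².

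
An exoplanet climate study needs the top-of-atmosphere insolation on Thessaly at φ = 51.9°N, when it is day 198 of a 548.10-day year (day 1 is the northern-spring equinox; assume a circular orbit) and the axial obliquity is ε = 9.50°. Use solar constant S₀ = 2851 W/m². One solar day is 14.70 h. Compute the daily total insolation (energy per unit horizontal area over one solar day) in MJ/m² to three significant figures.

37.4 MJ/m²

Solar longitude: λ_s = 360° × (198 − 1)/548.10 = 129.392°.
sin δ = sin 9.50° × sin 129.392° = 0.12755, so δ = +7.328°.
cos H₀ = −tan(+51.9°) tan(+7.328°) = -0.1640, H₀ = 1.7356 rad.
Bracket: H₀ sin φ sin δ + cos φ cos δ sin H₀ = 1.7356×0.78694×0.12755 + 0.61704×0.99183×0.98646 = 0.174209 + 0.603712 = 0.777921.
Q̄ = (S₀/π) × [bracket] = (2851/π) × 0.777921 = 705.96 W/m².
Daily total = Q̄ × 14.70 h × 3600 s/h = 705.96 × 14.70 × 3600 / 10⁶ = 37.36 MJ/m².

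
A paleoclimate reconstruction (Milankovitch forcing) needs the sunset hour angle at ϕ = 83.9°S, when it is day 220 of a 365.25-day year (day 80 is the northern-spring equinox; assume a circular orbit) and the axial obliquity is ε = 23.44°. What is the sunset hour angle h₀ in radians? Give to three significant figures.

Solar longitude: L_s = 360° × (220 − 80)/365.25 = 137.988°.
sin δ = sin 23.44° × sin 137.988° = 0.26624, so δ = +15.440°.
cos h₀ = −tan ϕ · tan δ = 2.5845 ≥ 1, so the Sun never rises (polar night) and h₀ = 0.

h₀ = 0.00 rad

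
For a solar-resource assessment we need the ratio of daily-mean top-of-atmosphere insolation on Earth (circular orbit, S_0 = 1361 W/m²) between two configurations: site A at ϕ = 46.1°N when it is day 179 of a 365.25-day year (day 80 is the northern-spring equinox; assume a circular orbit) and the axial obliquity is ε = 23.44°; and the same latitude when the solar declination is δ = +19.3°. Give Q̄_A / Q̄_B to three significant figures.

Q̄_A / Q̄_B ≈ 1.07

— Configuration A (ϕ=+46.1°):
Solar longitude: L_s = 360° × (179 − 80)/365.25 = 97.577°.
sin δ = sin 23.44° × sin 97.577° = 0.39432, so δ = +23.223°.
cos h₀ = −tan(+46.1°) tan(+23.223°) = -0.4459, h₀ = 2.0330 rad.
Bracket: h₀ sin ϕ sin δ + cos ϕ cos δ sin h₀ = 2.0330×0.72055×0.39432 + 0.69340×0.91898×0.89509 = 0.577631 + 0.570370 = 1.148001.
Q̄ = (S_0/π) × [bracket] = (1361/π) × 1.148001 = 497.34 W/m².
— Configuration B (ϕ=+46.1°):
cos h₀ = −tan(+46.1°) tan(+19.300°) = -0.3639, h₀ = 1.9433 rad.
Bracket: h₀ sin ϕ sin δ + cos ϕ cos δ sin h₀ = 1.9433×0.72055×0.33051 + 0.69340×0.94380×0.93144 = 0.462795 + 0.609563 = 1.072358.
Q̄ = (S_0/π) × [bracket] = (1361/π) × 1.072358 = 464.57 W/m².
Ratio Q̄_A / Q̄_B = 497.34 / 464.57 = 1.071.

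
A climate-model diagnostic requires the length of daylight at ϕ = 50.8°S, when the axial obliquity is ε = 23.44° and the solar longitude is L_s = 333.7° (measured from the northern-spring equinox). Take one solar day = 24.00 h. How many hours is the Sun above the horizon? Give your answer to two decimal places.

13.69 h

Solar declination: sin δ = sin ε · sin L_s = sin 23.44° × sin 333.7° = -0.17625, so δ = -10.151°.
cos h₀ = −tan ϕ · tan δ = −tan(-50.8°) × tan(-10.151°) = -0.2195, so h₀ = 1.7921 rad = 102.68°.
Daylight = 2h₀/(2π) × 24.00 h = (1.7921/π) × 24.00 = 13.69 h.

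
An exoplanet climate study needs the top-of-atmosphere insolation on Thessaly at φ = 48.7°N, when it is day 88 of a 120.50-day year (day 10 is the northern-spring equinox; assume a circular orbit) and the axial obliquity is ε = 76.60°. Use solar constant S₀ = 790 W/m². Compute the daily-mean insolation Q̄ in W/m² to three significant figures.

Q̄ ≈ 0.00 W/m²

Solar longitude: λ_s = 360° × (88 − 10)/120.50 = 233.029°.
sin δ = sin 76.60° × sin 233.029° = -0.77719, so δ = -51.004°.
cos H₀ = −tan(+48.7°) tan(-51.004°) = 1.4059 ≥ 1 ⇒ polar night, H₀ = 0 and Q̄ = 0.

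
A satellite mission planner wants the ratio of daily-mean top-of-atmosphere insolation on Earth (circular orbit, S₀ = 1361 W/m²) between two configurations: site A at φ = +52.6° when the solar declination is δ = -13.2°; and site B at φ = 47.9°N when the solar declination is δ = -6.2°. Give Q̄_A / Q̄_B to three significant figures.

Q̄_A / Q̄_B ≈ 0.613

— Configuration A (φ=+52.6°):
cos H₀ = −tan(+52.6°) tan(-13.200°) = 0.3068, H₀ = 1.2590 rad.
Bracket: H₀ sin φ sin δ + cos φ cos δ sin H₀ = 1.2590×0.79441×-0.22835 + 0.60738×0.97358×0.95178 = -0.228387 + 0.562819 = 0.334432.
Q̄ = (S₀/π) × [bracket] = (1361/π) × 0.334432 = 144.88 W/m².
— Configuration B (φ=+47.9°):
cos H₀ = −tan(+47.9°) tan(-6.200°) = 0.1202, H₀ = 1.4503 rad.
Bracket: H₀ sin φ sin δ + cos φ cos δ sin H₀ = 1.4503×0.74198×-0.10800 + 0.67043×0.99415×0.99275 = -0.116218 + 0.661676 = 0.545458.
Q̄ = (S₀/π) × [bracket] = (1361/π) × 0.545458 = 236.30 W/m².
Ratio Q̄_A / Q̄_B = 144.88 / 236.30 = 0.6131.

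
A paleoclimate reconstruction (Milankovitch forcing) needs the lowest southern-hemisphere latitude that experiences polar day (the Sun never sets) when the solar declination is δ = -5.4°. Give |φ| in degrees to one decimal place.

Polar day requires cos H₀ = −tan φ tan δ ≤ −1, i.e. tan φ tan δ ≥ 1.
The boundary is |tan φ| · |tan δ| = 1, so |φ| = 90° − |δ| = 90° − 5.4° = 84.6° in the southern hemisphere.

|φ| = 84.6°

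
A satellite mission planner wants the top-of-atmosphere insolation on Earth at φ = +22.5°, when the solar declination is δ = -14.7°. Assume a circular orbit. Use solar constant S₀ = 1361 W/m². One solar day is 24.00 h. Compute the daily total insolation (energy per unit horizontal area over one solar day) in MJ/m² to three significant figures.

27.9 MJ/m²

cos H₀ = −tan(+22.5°) tan(-14.700°) = 0.1087, H₀ = 1.4619 rad.
Bracket: H₀ sin φ sin δ + cos φ cos δ sin H₀ = 1.4619×0.38268×-0.25376 + 0.92388×0.96727×0.99408 = -0.141963 + 0.888351 = 0.746388.
Q̄ = (S₀/π) × [bracket] = (1361/π) × 0.746388 = 323.35 W/m².
Daily total = Q̄ × 24.00 h × 3600 s/h = 323.35 × 24.00 × 3600 / 10⁶ = 27.94 MJ/m².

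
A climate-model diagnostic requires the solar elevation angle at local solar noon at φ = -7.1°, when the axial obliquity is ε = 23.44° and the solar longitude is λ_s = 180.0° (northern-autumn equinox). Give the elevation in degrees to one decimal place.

82.9°

Solar declination: sin δ = sin ε · sin λ_s = sin 23.44° × sin 180.0° = 0.00000, so δ = +0.000°.
At local noon the hour angle is zero, so the zenith angle equals |φ − δ| = |-7.1° − (+0.000°)| = 7.100°.
Elevation = 90° − 7.100° = 82.9°.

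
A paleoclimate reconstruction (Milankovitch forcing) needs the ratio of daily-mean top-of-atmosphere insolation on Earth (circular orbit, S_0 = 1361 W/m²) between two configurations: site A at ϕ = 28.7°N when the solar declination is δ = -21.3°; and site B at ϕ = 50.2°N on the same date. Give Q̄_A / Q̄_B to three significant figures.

Q̄_A / Q̄_B ≈ 2.50

— Configuration A (ϕ=+28.7°):
cos h₀ = −tan(+28.7°) tan(-21.300°) = 0.2135, h₀ = 1.3557 rad.
Bracket: h₀ sin ϕ sin δ + cos ϕ cos δ sin h₀ = 1.3557×0.48022×-0.36325 + 0.87715×0.93169×0.97695 = -0.236488 + 0.798395 = 0.561907.
Q̄ = (S_0/π) × [bracket] = (1361/π) × 0.561907 = 243.43 W/m².
— Configuration B (ϕ=+50.2°):
cos h₀ = −tan(+50.2°) tan(-21.300°) = 0.4680, h₀ = 1.0838 rad.
Bracket: h₀ sin ϕ sin δ + cos ϕ cos δ sin h₀ = 1.0838×0.76828×-0.36325 + 0.64011×0.93169×0.88375 = -0.302464 + 0.527054 = 0.224590.
Q̄ = (S_0/π) × [bracket] = (1361/π) × 0.224590 = 97.297 W/m².
Ratio Q̄_A / Q̄_B = 243.43 / 97.297 = 2.502.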